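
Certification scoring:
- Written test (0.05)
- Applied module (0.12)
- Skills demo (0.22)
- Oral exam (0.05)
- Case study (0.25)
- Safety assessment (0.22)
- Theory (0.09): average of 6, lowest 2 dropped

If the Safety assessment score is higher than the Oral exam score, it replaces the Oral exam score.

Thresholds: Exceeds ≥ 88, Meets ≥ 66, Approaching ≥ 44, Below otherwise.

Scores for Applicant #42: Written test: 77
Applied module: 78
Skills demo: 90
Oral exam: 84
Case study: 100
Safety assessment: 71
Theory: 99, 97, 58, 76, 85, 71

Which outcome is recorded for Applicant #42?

Theory: drop 58, 71 → average of remaining 4 = 357/4 = 89.25
Safety assessment (71) ≤ Oral exam (84), so Oral exam stays at 84.
Weighted total:
  Written test 77 × 0.05 = 3.85
  Applied module 78 × 0.12 = 9.36
  Skills demo 90 × 0.22 = 19.8
  Oral exam 84 × 0.05 = 4.2
  Case study 100 × 0.25 = 25
  Safety assessment 71 × 0.22 = 15.62
  Theory 89.25 × 0.09 = 8.0325
Sum = 85.8625
85.8625 is ≥ 66 and < 88 → Meets

Meets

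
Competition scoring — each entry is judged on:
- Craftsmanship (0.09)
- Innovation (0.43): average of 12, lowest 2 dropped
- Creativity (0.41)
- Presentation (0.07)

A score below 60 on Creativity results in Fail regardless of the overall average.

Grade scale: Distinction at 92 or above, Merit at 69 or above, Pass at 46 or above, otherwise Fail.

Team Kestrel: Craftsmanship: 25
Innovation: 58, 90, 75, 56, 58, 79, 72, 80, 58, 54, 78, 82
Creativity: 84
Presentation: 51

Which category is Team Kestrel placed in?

Innovation: drop 54, 56 → average of remaining 10 = 730/10 = 73
Creativity score 84 ≥ 60: minimum met.
Weighted total:
  Craftsmanship 25 × 0.09 = 2.25
  Innovation 73 × 0.43 = 31.39
  Creativity 84 × 0.41 = 34.44
  Presentation 51 × 0.07 = 3.57
Sum = 71.65
71.65 is ≥ 69 and < 92 → Merit

Merit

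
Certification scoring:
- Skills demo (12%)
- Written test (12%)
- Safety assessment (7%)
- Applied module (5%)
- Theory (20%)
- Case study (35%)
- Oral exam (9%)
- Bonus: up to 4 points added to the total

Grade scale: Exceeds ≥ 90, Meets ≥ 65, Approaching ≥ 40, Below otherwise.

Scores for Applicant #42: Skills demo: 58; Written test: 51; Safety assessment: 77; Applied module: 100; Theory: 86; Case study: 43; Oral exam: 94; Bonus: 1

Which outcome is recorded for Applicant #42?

Weighted total:
  Skills demo 58 × 0.12 = 6.96
  Written test 51 × 0.12 = 6.12
  Safety assessment 77 × 0.07 = 5.39
  Applied module 100 × 0.05 = 5
  Theory 86 × 0.2 = 17.2
  Case study 43 × 0.35 = 15.05
  Oral exam 94 × 0.09 = 8.46
Sum = 64.18
Bonus: 64.18 + 1 = 65.18
65.18 is ≥ 65 and < 90 → Meets

Meets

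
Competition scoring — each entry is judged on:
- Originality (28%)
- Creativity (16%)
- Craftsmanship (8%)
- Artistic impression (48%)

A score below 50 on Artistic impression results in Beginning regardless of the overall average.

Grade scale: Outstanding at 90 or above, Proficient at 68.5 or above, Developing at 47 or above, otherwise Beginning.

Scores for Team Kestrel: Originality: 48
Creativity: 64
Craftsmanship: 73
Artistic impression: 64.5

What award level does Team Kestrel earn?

Artistic impression score 64.5 ≥ 50: minimum met.
Weighted total:
  Originality 48 × 0.28 = 13.44
  Creativity 64 × 0.16 = 10.24
  Craftsmanship 73 × 0.08 = 5.84
  Artistic impression 64.5 × 0.48 = 30.96
Sum = 60.48
60.48 is ≥ 47 and < 68.5 → Developing

Developing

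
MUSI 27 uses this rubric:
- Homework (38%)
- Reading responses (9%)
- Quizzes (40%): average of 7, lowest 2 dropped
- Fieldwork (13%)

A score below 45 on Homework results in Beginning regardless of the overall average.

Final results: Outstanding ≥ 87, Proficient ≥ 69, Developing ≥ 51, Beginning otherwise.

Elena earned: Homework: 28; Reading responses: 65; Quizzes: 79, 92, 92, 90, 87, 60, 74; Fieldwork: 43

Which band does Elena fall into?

Beginning

Quizzes: drop 60, 74 → average of remaining 5 = 440/5 = 88
Homework score 28 < 45: minimum not met.
Weighted total:
  Homework 28 × 0.38 = 10.64
  Reading responses 65 × 0.09 = 5.85
  Quizzes 88 × 0.4 = 35.2
  Fieldwork 43 × 0.13 = 5.59
Sum = 57.28
Because the Homework minimum was not met, the result is Beginning.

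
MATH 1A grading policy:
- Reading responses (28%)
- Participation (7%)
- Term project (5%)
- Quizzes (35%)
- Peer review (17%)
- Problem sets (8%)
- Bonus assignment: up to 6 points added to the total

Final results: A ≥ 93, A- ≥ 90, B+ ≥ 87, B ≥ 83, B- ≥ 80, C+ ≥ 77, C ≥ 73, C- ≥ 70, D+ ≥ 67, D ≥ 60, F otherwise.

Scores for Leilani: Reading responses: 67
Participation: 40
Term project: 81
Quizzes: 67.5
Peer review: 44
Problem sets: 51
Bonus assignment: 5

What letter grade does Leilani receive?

Weighted total:
  Reading responses 67 × 0.28 = 18.76
  Participation 40 × 0.07 = 2.8
  Term project 81 × 0.05 = 4.05
  Quizzes 67.5 × 0.35 = 23.625
  Peer review 44 × 0.17 = 7.48
  Problem sets 51 × 0.08 = 4.08
Sum = 60.795
Bonus assignment: 60.795 + 5 = 65.795
65.795 is ≥ 60 and < 67 → D

D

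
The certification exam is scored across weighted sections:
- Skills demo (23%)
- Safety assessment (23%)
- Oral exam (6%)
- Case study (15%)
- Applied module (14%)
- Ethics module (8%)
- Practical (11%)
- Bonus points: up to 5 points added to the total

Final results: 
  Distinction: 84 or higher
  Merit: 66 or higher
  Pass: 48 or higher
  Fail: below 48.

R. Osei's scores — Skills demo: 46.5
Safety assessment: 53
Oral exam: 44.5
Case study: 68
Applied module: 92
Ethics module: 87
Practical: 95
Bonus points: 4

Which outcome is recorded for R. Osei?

Merit

Weighted total:
  Skills demo 46.5 × 0.23 = 10.695
  Safety assessment 53 × 0.23 = 12.19
  Oral exam 44.5 × 0.06 = 2.67
  Case study 68 × 0.15 = 10.2
  Applied module 92 × 0.14 = 12.88
  Ethics module 87 × 0.08 = 6.96
  Practical 95 × 0.11 = 10.45
Sum = 66.045
Bonus points: 66.045 + 4 = 70.045
70.045 is ≥ 66 and < 84 → Merit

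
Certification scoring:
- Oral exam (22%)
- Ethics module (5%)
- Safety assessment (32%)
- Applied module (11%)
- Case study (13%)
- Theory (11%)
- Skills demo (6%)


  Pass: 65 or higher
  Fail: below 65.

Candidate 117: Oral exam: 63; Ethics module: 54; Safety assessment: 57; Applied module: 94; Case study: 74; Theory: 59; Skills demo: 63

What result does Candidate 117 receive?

Weighted total:
  Oral exam 63 × 0.22 = 13.86
  Ethics module 54 × 0.05 = 2.7
  Safety assessment 57 × 0.32 = 18.24
  Applied module 94 × 0.11 = 10.34
  Case study 74 × 0.13 = 9.62
  Theory 59 × 0.11 = 6.49
  Skills demo 63 × 0.06 = 3.78
Sum = 65.03
65.03 ≥ 65 → Pass

Pass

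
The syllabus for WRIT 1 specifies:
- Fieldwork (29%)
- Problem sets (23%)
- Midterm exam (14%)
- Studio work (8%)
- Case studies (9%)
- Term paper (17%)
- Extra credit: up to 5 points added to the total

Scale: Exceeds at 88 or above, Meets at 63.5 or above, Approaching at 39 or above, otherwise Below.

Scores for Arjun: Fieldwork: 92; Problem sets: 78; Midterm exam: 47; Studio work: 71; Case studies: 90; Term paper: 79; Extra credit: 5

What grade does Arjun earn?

Weighted total:
  Fieldwork 92 × 0.29 = 26.68
  Problem sets 78 × 0.23 = 17.94
  Midterm exam 47 × 0.14 = 6.58
  Studio work 71 × 0.08 = 5.68
  Case studies 90 × 0.09 = 8.1
  Term paper 79 × 0.17 = 13.43
Sum = 78.41
Extra credit: 78.41 + 5 = 83.41
83.41 is ≥ 63.5 and < 88 → Meets

Meets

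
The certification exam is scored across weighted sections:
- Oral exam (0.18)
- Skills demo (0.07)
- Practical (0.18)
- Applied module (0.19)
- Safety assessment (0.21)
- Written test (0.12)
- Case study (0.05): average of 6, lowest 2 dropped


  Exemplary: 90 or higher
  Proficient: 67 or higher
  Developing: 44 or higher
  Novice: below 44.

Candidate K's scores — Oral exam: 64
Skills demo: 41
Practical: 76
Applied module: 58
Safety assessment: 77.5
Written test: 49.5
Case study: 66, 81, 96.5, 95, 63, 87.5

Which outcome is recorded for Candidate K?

Developing

Case study: drop 63, 66 → average of remaining 4 = 360/4 = 90
Weighted total:
  Oral exam 64 × 0.18 = 11.52
  Skills demo 41 × 0.07 = 2.87
  Practical 76 × 0.18 = 13.68
  Applied module 58 × 0.19 = 11.02
  Safety assessment 77.5 × 0.21 = 16.275
  Written test 49.5 × 0.12 = 5.94
  Case study 90 × 0.05 = 4.5
Sum = 65.805
65.805 is ≥ 44 and < 67 → Developing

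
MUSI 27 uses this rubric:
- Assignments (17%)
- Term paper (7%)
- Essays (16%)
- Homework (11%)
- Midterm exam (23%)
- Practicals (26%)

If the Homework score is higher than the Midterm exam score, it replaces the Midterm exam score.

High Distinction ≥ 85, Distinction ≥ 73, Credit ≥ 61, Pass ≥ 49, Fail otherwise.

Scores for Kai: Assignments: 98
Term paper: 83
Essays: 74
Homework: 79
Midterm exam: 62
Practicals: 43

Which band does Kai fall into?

Homework (79) > Midterm exam (62), so Midterm exam counts as 79.
Weighted total:
  Assignments 98 × 0.17 = 16.66
  Term paper 83 × 0.07 = 5.81
  Essays 74 × 0.16 = 11.84
  Homework 79 × 0.11 = 8.69
  Midterm exam 79 × 0.23 = 18.17
  Practicals 43 × 0.26 = 11.18
Sum = 72.35
72.35 is ≥ 61 and < 73 → Credit

Credit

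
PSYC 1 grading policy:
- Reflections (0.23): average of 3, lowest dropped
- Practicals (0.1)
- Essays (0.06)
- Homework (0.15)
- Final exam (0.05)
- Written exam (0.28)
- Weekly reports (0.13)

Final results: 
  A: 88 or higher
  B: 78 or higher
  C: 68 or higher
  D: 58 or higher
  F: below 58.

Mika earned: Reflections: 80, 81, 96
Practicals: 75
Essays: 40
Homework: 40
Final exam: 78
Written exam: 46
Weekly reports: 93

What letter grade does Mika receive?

D

Reflections: drop 80 → average of remaining 2 = 177/2 = 88.5
Weighted total:
  Reflections 88.5 × 0.23 = 20.355
  Practicals 75 × 0.1 = 7.5
  Essays 40 × 0.06 = 2.4
  Homework 40 × 0.15 = 6
  Final exam 78 × 0.05 = 3.9
  Written exam 46 × 0.28 = 12.88
  Weekly reports 93 × 0.13 = 12.09
Sum = 65.125
65.125 is ≥ 58 and < 68 → D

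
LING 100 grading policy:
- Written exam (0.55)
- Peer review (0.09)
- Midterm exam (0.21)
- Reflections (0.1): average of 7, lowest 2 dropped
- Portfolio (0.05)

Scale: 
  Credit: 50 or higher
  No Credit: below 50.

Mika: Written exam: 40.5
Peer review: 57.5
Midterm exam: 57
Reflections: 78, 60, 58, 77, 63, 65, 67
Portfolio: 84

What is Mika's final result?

Credit

Reflections: drop 58, 60 → average of remaining 5 = 350/5 = 70
Weighted total:
  Written exam 40.5 × 0.55 = 22.275
  Peer review 57.5 × 0.09 = 5.175
  Midterm exam 57 × 0.21 = 11.97
  Reflections 70 × 0.1 = 7
  Portfolio 84 × 0.05 = 4.2
Sum = 50.62
50.62 ≥ 50 → Credit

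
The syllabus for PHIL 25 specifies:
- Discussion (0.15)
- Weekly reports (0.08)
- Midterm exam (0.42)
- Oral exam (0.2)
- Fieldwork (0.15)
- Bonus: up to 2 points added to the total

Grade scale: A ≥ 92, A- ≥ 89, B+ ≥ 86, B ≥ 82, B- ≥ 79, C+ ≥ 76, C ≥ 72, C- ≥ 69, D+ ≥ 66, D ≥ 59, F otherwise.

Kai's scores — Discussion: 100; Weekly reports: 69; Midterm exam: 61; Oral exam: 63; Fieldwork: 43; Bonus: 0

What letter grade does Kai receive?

Weighted total:
  Discussion 100 × 0.15 = 15
  Weekly reports 69 × 0.08 = 5.52
  Midterm exam 61 × 0.42 = 25.62
  Oral exam 63 × 0.2 = 12.6
  Fieldwork 43 × 0.15 = 6.45
Sum = 65.19
Bonus: 65.19 + 0 = 65.19
65.19 is ≥ 59 and < 66 → D

D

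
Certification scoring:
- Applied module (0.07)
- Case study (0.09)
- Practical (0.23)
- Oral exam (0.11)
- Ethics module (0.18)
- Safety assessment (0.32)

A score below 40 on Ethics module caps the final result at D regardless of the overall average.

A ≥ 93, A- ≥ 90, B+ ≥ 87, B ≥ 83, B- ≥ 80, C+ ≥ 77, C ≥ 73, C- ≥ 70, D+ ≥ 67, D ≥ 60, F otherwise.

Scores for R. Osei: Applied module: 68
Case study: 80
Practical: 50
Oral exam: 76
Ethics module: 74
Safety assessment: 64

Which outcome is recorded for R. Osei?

Ethics module score 74 ≥ 40: minimum met.
Weighted total:
  Applied module 68 × 0.07 = 4.76
  Case study 80 × 0.09 = 7.2
  Practical 50 × 0.23 = 11.5
  Oral exam 76 × 0.11 = 8.36
  Ethics module 74 × 0.18 = 13.32
  Safety assessment 64 × 0.32 = 20.48
Sum = 65.62
65.62 is ≥ 60 and < 67 → D

D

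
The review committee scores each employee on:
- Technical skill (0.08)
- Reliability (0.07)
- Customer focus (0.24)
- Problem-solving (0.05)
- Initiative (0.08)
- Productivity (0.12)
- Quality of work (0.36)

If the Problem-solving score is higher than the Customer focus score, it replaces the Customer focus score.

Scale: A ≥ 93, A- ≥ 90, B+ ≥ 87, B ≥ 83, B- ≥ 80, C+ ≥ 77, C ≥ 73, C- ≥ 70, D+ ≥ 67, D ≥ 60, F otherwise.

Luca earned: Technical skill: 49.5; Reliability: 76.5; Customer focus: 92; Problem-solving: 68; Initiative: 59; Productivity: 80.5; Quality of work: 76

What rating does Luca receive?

C

Problem-solving (68) ≤ Customer focus (92), so Customer focus stays at 92.
Weighted total:
  Technical skill 49.5 × 0.08 = 3.96
  Reliability 76.5 × 0.07 = 5.355
  Customer focus 92 × 0.24 = 22.08
  Problem-solving 68 × 0.05 = 3.4
  Initiative 59 × 0.08 = 4.72
  Productivity 80.5 × 0.12 = 9.66
  Quality of work 76 × 0.36 = 27.36
Sum = 76.535
76.535 is ≥ 73 and < 77 → C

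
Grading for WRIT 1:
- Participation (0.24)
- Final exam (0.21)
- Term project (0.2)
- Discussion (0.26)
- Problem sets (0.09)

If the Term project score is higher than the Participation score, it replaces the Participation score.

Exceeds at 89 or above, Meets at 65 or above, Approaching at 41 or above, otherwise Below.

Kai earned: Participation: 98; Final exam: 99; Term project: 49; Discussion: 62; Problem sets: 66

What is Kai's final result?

Meets

Term project (49) ≤ Participation (98), so Participation stays at 98.
Weighted total:
  Participation 98 × 0.24 = 23.52
  Final exam 99 × 0.21 = 20.79
  Term project 49 × 0.2 = 9.8
  Discussion 62 × 0.26 = 16.12
  Problem sets 66 × 0.09 = 5.94
Sum = 76.17
76.17 is ≥ 65 and < 89 → Meets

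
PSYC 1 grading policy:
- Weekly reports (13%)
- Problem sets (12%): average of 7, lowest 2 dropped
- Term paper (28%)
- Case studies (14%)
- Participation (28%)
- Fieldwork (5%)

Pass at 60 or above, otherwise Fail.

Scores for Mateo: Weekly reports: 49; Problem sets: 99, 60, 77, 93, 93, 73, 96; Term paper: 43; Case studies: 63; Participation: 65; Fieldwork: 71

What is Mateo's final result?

Problem sets: drop 60, 73 → average of remaining 5 = 458/5 = 91.6
Weighted total:
  Weekly reports 49 × 0.13 = 6.37
  Problem sets 91.6 × 0.12 = 10.992
  Term paper 43 × 0.28 = 12.04
  Case studies 63 × 0.14 = 8.82
  Participation 65 × 0.28 = 18.2
  Fieldwork 71 × 0.05 = 3.55
Sum = 59.972
59.972 < 60 → Fail

Fail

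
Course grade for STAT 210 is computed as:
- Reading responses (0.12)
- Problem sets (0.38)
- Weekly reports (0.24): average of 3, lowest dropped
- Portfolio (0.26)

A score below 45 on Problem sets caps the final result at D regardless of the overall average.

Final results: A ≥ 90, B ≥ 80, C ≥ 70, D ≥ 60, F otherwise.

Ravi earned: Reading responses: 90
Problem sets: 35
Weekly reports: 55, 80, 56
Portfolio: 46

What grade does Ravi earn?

Weekly reports: drop 55 → average of remaining 2 = 136/2 = 68
Problem sets score 35 < 45: minimum not met.
Weighted total:
  Reading responses 90 × 0.12 = 10.8
  Problem sets 35 × 0.38 = 13.3
  Weekly reports 68 × 0.24 = 16.32
  Portfolio 46 × 0.26 = 11.96
Sum = 52.38
52.38 would be F; cap at D applies → F.

F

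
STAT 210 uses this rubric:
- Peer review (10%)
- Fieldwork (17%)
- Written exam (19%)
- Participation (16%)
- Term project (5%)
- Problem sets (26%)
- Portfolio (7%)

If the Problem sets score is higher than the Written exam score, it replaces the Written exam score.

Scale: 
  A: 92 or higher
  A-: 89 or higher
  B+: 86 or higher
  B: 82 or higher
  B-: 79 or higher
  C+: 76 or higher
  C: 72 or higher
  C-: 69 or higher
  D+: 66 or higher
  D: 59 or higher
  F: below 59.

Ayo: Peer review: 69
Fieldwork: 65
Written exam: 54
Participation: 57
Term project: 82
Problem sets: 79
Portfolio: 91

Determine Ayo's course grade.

C

Problem sets (79) > Written exam (54), so Written exam counts as 79.
Weighted total:
  Peer review 69 × 0.1 = 6.9
  Fieldwork 65 × 0.17 = 11.05
  Written exam 79 × 0.19 = 15.01
  Participation 57 × 0.16 = 9.12
  Term project 82 × 0.05 = 4.1
  Problem sets 79 × 0.26 = 20.54
  Portfolio 91 × 0.07 = 6.37
Sum = 73.09
73.09 is ≥ 72 and < 76 → C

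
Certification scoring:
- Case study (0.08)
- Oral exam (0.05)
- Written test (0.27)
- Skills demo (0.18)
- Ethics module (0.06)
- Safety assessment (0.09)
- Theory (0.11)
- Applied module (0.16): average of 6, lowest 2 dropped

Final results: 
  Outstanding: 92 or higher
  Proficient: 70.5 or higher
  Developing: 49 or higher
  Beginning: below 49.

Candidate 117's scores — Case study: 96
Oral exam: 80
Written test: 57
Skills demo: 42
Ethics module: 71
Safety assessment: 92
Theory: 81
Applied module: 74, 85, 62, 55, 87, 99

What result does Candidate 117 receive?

Applied module: drop 55, 62 → average of remaining 4 = 345/4 = 86.25
Weighted total:
  Case study 96 × 0.08 = 7.68
  Oral exam 80 × 0.05 = 4
  Written test 57 × 0.27 = 15.39
  Skills demo 42 × 0.18 = 7.56
  Ethics module 71 × 0.06 = 4.26
  Safety assessment 92 × 0.09 = 8.28
  Theory 81 × 0.11 = 8.91
  Applied module 86.25 × 0.16 = 13.8
Sum = 69.88
69.88 is ≥ 49 and < 70.5 → Developing

Developing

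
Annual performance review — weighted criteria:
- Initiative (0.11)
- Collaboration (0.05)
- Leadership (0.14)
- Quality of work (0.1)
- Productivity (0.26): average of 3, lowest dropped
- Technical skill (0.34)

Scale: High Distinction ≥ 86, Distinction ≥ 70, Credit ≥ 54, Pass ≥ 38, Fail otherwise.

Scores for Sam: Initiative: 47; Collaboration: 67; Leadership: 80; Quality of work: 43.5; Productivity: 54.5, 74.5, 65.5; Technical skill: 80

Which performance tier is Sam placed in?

Productivity: drop 54.5 → average of remaining 2 = 140/2 = 70
Weighted total:
  Initiative 47 × 0.11 = 5.17
  Collaboration 67 × 0.05 = 3.35
  Leadership 80 × 0.14 = 11.2
  Quality of work 43.5 × 0.1 = 4.35
  Productivity 70 × 0.26 = 18.2
  Technical skill 80 × 0.34 = 27.2
Sum = 69.47
69.47 is ≥ 54 and < 70 → Credit

Credit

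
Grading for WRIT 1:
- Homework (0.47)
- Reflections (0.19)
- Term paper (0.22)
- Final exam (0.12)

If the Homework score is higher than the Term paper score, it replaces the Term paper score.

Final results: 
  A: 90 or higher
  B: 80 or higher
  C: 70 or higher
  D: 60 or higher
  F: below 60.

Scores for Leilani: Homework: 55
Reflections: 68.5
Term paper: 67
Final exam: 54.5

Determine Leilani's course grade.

D

Homework (55) ≤ Term paper (67), so Term paper stays at 67.
Weighted total:
  Homework 55 × 0.47 = 25.85
  Reflections 68.5 × 0.19 = 13.015
  Term paper 67 × 0.22 = 14.74
  Final exam 54.5 × 0.12 = 6.54
Sum = 60.145
60.145 is ≥ 60 and < 70 → D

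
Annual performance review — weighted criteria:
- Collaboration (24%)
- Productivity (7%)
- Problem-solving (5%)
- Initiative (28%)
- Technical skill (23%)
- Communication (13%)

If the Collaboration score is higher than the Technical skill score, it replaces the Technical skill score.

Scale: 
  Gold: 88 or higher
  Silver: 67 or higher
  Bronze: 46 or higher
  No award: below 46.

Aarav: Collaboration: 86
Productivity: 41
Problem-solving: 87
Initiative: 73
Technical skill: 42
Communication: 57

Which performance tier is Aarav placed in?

Collaboration (86) > Technical skill (42), so Technical skill counts as 86.
Weighted total:
  Collaboration 86 × 0.24 = 20.64
  Productivity 41 × 0.07 = 2.87
  Problem-solving 87 × 0.05 = 4.35
  Initiative 73 × 0.28 = 20.44
  Technical skill 86 × 0.23 = 19.78
  Communication 57 × 0.13 = 7.41
Sum = 75.49
75.49 is ≥ 67 and < 88 → Silver

Silver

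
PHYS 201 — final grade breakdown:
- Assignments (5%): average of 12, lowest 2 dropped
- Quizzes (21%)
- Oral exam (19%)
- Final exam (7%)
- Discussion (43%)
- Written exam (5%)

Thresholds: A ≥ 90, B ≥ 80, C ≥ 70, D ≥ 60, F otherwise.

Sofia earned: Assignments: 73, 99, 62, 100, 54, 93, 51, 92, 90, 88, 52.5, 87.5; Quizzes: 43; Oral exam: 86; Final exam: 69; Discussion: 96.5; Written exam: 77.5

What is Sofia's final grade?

Assignments: drop 51, 52.5 → average of remaining 10 = 838.5/10 = 83.85
Weighted total:
  Assignments 83.85 × 0.05 = 4.1925
  Quizzes 43 × 0.21 = 9.03
  Oral exam 86 × 0.19 = 16.34
  Final exam 69 × 0.07 = 4.83
  Discussion 96.5 × 0.43 = 41.495
  Written exam 77.5 × 0.05 = 3.875
Sum = 79.7625
79.7625 is ≥ 70 and < 80 → C

C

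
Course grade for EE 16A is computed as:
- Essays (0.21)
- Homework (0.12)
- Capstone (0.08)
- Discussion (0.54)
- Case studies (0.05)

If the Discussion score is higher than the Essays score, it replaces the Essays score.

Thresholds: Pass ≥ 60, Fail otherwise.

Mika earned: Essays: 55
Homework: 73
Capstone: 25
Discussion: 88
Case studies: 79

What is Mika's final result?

Discussion (88) > Essays (55), so Essays counts as 88.
Weighted total:
  Essays 88 × 0.21 = 18.48
  Homework 73 × 0.12 = 8.76
  Capstone 25 × 0.08 = 2
  Discussion 88 × 0.54 = 47.52
  Case studies 79 × 0.05 = 3.95
Sum = 80.71
80.71 ≥ 60 → Pass

Pass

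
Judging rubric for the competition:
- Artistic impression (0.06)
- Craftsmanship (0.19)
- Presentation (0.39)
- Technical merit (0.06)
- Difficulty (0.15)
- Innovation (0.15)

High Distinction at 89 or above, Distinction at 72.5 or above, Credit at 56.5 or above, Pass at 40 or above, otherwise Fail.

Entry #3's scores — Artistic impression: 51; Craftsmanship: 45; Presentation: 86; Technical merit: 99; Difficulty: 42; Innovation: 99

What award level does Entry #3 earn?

Credit

Weighted total:
  Artistic impression 51 × 0.06 = 3.06
  Craftsmanship 45 × 0.19 = 8.55
  Presentation 86 × 0.39 = 33.54
  Technical merit 99 × 0.06 = 5.94
  Difficulty 42 × 0.15 = 6.3
  Innovation 99 × 0.15 = 14.85
Sum = 72.24
72.24 is ≥ 56.5 and < 72.5 → Credit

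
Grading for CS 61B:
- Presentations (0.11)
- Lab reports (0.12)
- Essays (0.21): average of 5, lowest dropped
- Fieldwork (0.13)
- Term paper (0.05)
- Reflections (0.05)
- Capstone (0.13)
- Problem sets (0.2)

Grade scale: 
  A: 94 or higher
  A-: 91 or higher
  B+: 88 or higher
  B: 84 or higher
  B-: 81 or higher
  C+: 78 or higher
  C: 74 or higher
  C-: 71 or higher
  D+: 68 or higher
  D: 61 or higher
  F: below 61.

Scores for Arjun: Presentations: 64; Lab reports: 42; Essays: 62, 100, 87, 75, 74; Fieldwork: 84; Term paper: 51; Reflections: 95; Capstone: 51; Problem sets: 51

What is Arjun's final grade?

Essays: drop 62 → average of remaining 4 = 336/4 = 84
Weighted total:
  Presentations 64 × 0.11 = 7.04
  Lab reports 42 × 0.12 = 5.04
  Essays 84 × 0.21 = 17.64
  Fieldwork 84 × 0.13 = 10.92
  Term paper 51 × 0.05 = 2.55
  Reflections 95 × 0.05 = 4.75
  Capstone 51 × 0.13 = 6.63
  Problem sets 51 × 0.2 = 10.2
Sum = 64.77
64.77 is ≥ 61 and < 68 → D

D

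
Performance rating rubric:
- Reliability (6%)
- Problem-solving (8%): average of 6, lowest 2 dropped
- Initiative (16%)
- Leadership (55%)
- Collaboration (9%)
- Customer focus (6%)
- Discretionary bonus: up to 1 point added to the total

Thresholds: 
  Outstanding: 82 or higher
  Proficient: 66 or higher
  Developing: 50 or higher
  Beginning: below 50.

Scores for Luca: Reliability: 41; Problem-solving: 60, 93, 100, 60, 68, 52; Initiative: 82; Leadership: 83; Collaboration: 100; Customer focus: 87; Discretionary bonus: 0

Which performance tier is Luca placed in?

Proficient

Problem-solving: drop 52, 60 → average of remaining 4 = 321/4 = 80.25
Weighted total:
  Reliability 41 × 0.06 = 2.46
  Problem-solving 80.25 × 0.08 = 6.42
  Initiative 82 × 0.16 = 13.12
  Leadership 83 × 0.55 = 45.65
  Collaboration 100 × 0.09 = 9
  Customer focus 87 × 0.06 = 5.22
Sum = 81.87
Discretionary bonus: 81.87 + 0 = 81.87
81.87 is ≥ 66 and < 82 → Proficient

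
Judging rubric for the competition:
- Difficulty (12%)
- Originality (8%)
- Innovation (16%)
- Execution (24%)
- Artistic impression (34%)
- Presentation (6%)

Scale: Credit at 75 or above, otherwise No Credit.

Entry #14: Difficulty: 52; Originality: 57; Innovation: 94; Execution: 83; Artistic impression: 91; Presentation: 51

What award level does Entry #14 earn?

Credit

Weighted total:
  Difficulty 52 × 0.12 = 6.24
  Originality 57 × 0.08 = 4.56
  Innovation 94 × 0.16 = 15.04
  Execution 83 × 0.24 = 19.92
  Artistic impression 91 × 0.34 = 30.94
  Presentation 51 × 0.06 = 3.06
Sum = 79.76
79.76 ≥ 75 → Credit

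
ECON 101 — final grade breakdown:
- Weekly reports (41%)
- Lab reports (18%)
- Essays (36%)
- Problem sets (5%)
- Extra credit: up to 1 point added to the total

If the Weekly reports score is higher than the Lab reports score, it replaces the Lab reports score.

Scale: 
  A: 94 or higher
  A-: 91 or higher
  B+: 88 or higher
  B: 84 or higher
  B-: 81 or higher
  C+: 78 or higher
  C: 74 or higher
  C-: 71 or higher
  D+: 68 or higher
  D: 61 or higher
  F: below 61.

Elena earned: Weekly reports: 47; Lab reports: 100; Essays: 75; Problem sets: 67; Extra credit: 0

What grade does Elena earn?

D

Weekly reports (47) ≤ Lab reports (100), so Lab reports stays at 100.
Weighted total:
  Weekly reports 47 × 0.41 = 19.27
  Lab reports 100 × 0.18 = 18
  Essays 75 × 0.36 = 27
  Problem sets 67 × 0.05 = 3.35
Sum = 67.62
Extra credit: 67.62 + 0 = 67.62
67.62 is ≥ 61 and < 68 → D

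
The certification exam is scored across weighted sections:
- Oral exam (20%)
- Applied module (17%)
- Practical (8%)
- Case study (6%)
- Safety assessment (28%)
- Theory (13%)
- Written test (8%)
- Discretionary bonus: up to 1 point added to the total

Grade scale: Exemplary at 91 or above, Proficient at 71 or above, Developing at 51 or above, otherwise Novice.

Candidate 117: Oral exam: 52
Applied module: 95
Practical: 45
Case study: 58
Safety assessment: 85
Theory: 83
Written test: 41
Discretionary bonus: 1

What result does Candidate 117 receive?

Proficient

Weighted total:
  Oral exam 52 × 0.2 = 10.4
  Applied module 95 × 0.17 = 16.15
  Practical 45 × 0.08 = 3.6
  Case study 58 × 0.06 = 3.48
  Safety assessment 85 × 0.28 = 23.8
  Theory 83 × 0.13 = 10.79
  Written test 41 × 0.08 = 3.28
Sum = 71.5
Discretionary bonus: 71.5 + 1 = 72.5
72.5 is ≥ 71 and < 91 → Proficient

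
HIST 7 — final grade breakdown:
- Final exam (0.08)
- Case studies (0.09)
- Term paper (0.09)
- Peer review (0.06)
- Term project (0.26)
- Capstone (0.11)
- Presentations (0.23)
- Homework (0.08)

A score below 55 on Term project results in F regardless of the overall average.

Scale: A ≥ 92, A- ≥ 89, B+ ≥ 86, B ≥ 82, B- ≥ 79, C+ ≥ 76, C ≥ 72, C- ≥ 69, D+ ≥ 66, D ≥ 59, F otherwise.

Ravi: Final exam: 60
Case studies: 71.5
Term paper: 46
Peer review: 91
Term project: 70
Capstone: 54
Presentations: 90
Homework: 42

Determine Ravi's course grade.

Term project score 70 ≥ 55: minimum met.
Weighted total:
  Final exam 60 × 0.08 = 4.8
  Case studies 71.5 × 0.09 = 6.435
  Term paper 46 × 0.09 = 4.14
  Peer review 91 × 0.06 = 5.46
  Term project 70 × 0.26 = 18.2
  Capstone 54 × 0.11 = 5.94
  Presentations 90 × 0.23 = 20.7
  Homework 42 × 0.08 = 3.36
Sum = 69.035
69.035 is ≥ 69 and < 72 → C-

C-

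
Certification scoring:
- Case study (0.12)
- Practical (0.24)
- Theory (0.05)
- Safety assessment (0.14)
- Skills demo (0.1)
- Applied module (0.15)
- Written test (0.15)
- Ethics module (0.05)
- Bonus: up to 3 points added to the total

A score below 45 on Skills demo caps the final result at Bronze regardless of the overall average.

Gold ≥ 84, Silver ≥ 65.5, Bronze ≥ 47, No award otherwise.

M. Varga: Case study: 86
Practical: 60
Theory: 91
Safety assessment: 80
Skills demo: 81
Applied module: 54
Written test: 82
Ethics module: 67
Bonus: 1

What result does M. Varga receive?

Silver

Skills demo score 81 ≥ 45: minimum met.
Weighted total:
  Case study 86 × 0.12 = 10.32
  Practical 60 × 0.24 = 14.4
  Theory 91 × 0.05 = 4.55
  Safety assessment 80 × 0.14 = 11.2
  Skills demo 81 × 0.1 = 8.1
  Applied module 54 × 0.15 = 8.1
  Written test 82 × 0.15 = 12.3
  Ethics module 67 × 0.05 = 3.35
Sum = 72.32
Bonus: 72.32 + 1 = 73.32
73.32 is ≥ 65.5 and < 84 → Silver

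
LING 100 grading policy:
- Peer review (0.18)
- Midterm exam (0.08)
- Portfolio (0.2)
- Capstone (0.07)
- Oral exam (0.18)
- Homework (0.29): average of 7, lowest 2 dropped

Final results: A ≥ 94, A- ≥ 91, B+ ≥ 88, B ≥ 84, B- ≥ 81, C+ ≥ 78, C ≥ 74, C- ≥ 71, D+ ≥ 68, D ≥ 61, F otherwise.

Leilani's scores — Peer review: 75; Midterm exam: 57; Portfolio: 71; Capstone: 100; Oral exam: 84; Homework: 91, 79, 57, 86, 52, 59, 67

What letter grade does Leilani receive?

C

Homework: drop 52, 57 → average of remaining 5 = 382/5 = 76.4
Weighted total:
  Peer review 75 × 0.18 = 13.5
  Midterm exam 57 × 0.08 = 4.56
  Portfolio 71 × 0.2 = 14.2
  Capstone 100 × 0.07 = 7
  Oral exam 84 × 0.18 = 15.12
  Homework 76.4 × 0.29 = 22.156
Sum = 76.536
76.536 is ≥ 74 and < 78 → C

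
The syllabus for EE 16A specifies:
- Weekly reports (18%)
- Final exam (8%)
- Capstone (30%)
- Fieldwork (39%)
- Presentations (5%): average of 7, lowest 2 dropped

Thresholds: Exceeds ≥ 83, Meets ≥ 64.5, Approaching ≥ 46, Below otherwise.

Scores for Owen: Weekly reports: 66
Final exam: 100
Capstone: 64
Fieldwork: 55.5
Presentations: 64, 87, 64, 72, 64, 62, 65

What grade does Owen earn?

Presentations: drop 62, 64 → average of remaining 5 = 352/5 = 70.4
Weighted total:
  Weekly reports 66 × 0.18 = 11.88
  Final exam 100 × 0.08 = 8
  Capstone 64 × 0.3 = 19.2
  Fieldwork 55.5 × 0.39 = 21.645
  Presentations 70.4 × 0.05 = 3.52
Sum = 64.245
64.245 is ≥ 46 and < 64.5 → Approaching

Approaching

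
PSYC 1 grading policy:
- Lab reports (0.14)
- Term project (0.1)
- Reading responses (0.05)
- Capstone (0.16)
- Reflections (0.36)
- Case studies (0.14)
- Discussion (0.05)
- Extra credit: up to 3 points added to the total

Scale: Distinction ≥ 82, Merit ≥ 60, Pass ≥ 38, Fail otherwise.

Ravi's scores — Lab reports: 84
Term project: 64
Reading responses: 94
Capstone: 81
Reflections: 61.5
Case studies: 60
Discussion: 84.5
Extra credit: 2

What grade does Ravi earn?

Weighted total:
  Lab reports 84 × 0.14 = 11.76
  Term project 64 × 0.1 = 6.4
  Reading responses 94 × 0.05 = 4.7
  Capstone 81 × 0.16 = 12.96
  Reflections 61.5 × 0.36 = 22.14
  Case studies 60 × 0.14 = 8.4
  Discussion 84.5 × 0.05 = 4.225
Sum = 70.585
Extra credit: 70.585 + 2 = 72.585
72.585 is ≥ 60 and < 82 → Merit

Merit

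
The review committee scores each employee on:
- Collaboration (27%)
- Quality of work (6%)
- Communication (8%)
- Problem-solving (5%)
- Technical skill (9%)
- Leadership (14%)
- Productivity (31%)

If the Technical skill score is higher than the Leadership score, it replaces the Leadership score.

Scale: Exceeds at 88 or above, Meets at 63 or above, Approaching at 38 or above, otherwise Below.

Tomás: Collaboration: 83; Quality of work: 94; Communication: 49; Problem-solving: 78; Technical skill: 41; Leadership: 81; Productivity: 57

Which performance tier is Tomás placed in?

Meets

Technical skill (41) ≤ Leadership (81), so Leadership stays at 81.
Weighted total:
  Collaboration 83 × 0.27 = 22.41
  Quality of work 94 × 0.06 = 5.64
  Communication 49 × 0.08 = 3.92
  Problem-solving 78 × 0.05 = 3.9
  Technical skill 41 × 0.09 = 3.69
  Leadership 81 × 0.14 = 11.34
  Productivity 57 × 0.31 = 17.67
Sum = 68.57
68.57 is ≥ 63 and < 88 → Meets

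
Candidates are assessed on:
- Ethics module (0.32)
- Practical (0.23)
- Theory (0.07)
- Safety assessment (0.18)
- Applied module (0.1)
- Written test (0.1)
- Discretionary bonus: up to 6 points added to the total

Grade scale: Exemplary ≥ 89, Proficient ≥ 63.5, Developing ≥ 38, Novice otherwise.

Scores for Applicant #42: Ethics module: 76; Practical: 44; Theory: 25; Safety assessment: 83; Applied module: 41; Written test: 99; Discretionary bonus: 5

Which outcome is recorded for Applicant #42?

Proficient

Weighted total:
  Ethics module 76 × 0.32 = 24.32
  Practical 44 × 0.23 = 10.12
  Theory 25 × 0.07 = 1.75
  Safety assessment 83 × 0.18 = 14.94
  Applied module 41 × 0.1 = 4.1
  Written test 99 × 0.1 = 9.9
Sum = 65.13
Discretionary bonus: 65.13 + 5 = 70.13
70.13 is ≥ 63.5 and < 89 → Proficient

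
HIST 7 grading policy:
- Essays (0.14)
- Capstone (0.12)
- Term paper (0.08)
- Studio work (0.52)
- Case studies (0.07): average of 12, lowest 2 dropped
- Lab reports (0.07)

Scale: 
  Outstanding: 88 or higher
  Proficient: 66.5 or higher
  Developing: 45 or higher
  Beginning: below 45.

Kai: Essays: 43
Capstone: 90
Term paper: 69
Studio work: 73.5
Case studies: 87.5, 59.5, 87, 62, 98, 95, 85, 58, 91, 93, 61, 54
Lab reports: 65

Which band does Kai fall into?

Case studies: drop 54, 58 → average of remaining 10 = 819/10 = 81.9
Weighted total:
  Essays 43 × 0.14 = 6.02
  Capstone 90 × 0.12 = 10.8
  Term paper 69 × 0.08 = 5.52
  Studio work 73.5 × 0.52 = 38.22
  Case studies 81.9 × 0.07 = 5.733
  Lab reports 65 × 0.07 = 4.55
Sum = 70.843
70.843 is ≥ 66.5 and < 88 → Proficient

Proficient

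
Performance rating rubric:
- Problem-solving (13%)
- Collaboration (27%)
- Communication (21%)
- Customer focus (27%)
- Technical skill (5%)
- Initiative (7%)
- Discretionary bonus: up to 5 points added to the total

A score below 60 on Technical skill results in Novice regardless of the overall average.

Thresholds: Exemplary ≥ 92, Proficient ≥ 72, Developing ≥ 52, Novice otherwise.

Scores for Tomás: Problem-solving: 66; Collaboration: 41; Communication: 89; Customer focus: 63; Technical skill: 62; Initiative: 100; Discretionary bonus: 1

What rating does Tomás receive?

Technical skill score 62 ≥ 60: minimum met.
Weighted total:
  Problem-solving 66 × 0.13 = 8.58
  Collaboration 41 × 0.27 = 11.07
  Communication 89 × 0.21 = 18.69
  Customer focus 63 × 0.27 = 17.01
  Technical skill 62 × 0.05 = 3.1
  Initiative 100 × 0.07 = 7
Sum = 65.45
Discretionary bonus: 65.45 + 1 = 66.45
66.45 is ≥ 52 and < 72 → Developing

Developing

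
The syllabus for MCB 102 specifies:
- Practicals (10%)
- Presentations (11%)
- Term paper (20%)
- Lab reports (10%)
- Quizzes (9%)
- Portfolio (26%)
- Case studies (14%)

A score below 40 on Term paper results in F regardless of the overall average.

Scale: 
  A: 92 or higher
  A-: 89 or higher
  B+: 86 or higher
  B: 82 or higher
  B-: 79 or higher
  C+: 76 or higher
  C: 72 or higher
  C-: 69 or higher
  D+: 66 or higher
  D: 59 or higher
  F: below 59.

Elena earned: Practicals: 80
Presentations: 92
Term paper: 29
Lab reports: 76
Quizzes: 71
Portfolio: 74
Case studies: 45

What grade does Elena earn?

Term paper score 29 < 40: minimum not met.
Weighted total:
  Practicals 80 × 0.1 = 8
  Presentations 92 × 0.11 = 10.12
  Term paper 29 × 0.2 = 5.8
  Lab reports 76 × 0.1 = 7.6
  Quizzes 71 × 0.09 = 6.39
  Portfolio 74 × 0.26 = 19.24
  Case studies 45 × 0.14 = 6.3
Sum = 63.45
Because the Term paper minimum was not met, the result is F.

F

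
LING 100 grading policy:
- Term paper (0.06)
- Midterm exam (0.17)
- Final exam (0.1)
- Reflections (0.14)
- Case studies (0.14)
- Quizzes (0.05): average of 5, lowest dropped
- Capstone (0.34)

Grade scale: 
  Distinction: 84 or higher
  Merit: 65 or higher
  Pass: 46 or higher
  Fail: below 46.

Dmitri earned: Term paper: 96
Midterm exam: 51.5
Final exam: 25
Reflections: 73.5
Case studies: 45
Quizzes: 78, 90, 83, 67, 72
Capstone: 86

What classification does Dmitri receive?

Quizzes: drop 67 → average of remaining 4 = 323/4 = 80.75
Weighted total:
  Term paper 96 × 0.06 = 5.76
  Midterm exam 51.5 × 0.17 = 8.755
  Final exam 25 × 0.1 = 2.5
  Reflections 73.5 × 0.14 = 10.29
  Case studies 45 × 0.14 = 6.3
  Quizzes 80.75 × 0.05 = 4.0375
  Capstone 86 × 0.34 = 29.24
Sum = 66.8825
66.8825 is ≥ 65 and < 84 → Merit

Merit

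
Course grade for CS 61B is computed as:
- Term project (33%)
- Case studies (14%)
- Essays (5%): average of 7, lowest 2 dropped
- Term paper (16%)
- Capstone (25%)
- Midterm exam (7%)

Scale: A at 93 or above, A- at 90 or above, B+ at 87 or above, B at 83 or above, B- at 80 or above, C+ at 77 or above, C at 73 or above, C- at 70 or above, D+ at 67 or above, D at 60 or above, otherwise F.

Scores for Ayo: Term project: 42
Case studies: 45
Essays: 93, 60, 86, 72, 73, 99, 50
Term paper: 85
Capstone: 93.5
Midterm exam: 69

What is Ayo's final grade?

D

Essays: drop 50, 60 → average of remaining 5 = 423/5 = 84.6
Weighted total:
  Term project 42 × 0.33 = 13.86
  Case studies 45 × 0.14 = 6.3
  Essays 84.6 × 0.05 = 4.23
  Term paper 85 × 0.16 = 13.6
  Capstone 93.5 × 0.25 = 23.375
  Midterm exam 69 × 0.07 = 4.83
Sum = 66.195
66.195 is ≥ 60 and < 67 → D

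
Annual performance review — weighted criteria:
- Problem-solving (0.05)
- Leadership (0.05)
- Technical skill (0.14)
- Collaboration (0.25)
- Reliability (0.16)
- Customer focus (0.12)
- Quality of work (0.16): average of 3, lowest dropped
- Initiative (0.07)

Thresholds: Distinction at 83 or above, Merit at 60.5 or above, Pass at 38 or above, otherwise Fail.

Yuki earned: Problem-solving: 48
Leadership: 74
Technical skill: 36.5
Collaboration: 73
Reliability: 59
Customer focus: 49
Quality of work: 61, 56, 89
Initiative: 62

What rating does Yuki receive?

Quality of work: drop 56 → average of remaining 2 = 150/2 = 75
Weighted total:
  Problem-solving 48 × 0.05 = 2.4
  Leadership 74 × 0.05 = 3.7
  Technical skill 36.5 × 0.14 = 5.11
  Collaboration 73 × 0.25 = 18.25
  Reliability 59 × 0.16 = 9.44
  Customer focus 49 × 0.12 = 5.88
  Quality of work 75 × 0.16 = 12
  Initiative 62 × 0.07 = 4.34
Sum = 61.12
61.12 is ≥ 60.5 and < 83 → Merit

Merit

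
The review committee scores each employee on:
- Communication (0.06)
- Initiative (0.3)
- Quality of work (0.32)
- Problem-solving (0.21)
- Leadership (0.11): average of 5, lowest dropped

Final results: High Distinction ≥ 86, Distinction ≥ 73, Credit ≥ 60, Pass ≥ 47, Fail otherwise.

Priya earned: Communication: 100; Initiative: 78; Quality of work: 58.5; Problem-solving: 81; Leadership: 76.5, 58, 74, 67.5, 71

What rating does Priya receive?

Distinction

Leadership: drop 58 → average of remaining 4 = 289/4 = 72.25
Weighted total:
  Communication 100 × 0.06 = 6
  Initiative 78 × 0.3 = 23.4
  Quality of work 58.5 × 0.32 = 18.72
  Problem-solving 81 × 0.21 = 17.01
  Leadership 72.25 × 0.11 = 7.9475
Sum = 73.0775
73.0775 is ≥ 73 and < 86 → Distinction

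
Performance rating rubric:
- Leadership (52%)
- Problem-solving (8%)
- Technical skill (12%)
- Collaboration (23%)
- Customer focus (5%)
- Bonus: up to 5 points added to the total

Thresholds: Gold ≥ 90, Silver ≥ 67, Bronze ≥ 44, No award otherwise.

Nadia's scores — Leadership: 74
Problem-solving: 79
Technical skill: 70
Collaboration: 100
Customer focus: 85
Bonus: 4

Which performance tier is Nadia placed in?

Weighted total:
  Leadership 74 × 0.52 = 38.48
  Problem-solving 79 × 0.08 = 6.32
  Technical skill 70 × 0.12 = 8.4
  Collaboration 100 × 0.23 = 23
  Customer focus 85 × 0.05 = 4.25
Sum = 80.45
Bonus: 80.45 + 4 = 84.45
84.45 is ≥ 67 and < 90 → Silver

Silver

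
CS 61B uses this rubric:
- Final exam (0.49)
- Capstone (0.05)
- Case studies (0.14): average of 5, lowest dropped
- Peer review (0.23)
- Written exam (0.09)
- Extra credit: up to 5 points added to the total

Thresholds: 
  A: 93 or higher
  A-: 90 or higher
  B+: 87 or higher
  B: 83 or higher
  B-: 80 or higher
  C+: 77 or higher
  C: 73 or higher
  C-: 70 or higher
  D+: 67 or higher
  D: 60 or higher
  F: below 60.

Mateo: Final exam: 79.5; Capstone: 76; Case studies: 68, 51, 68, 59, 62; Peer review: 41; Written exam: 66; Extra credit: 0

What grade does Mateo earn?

D+

Case studies: drop 51 → average of remaining 4 = 257/4 = 64.25
Weighted total:
  Final exam 79.5 × 0.49 = 38.955
  Capstone 76 × 0.05 = 3.8
  Case studies 64.25 × 0.14 = 8.995
  Peer review 41 × 0.23 = 9.43
  Written exam 66 × 0.09 = 5.94
Sum = 67.12
Extra credit: 67.12 + 0 = 67.12
67.12 is ≥ 67 and < 70 → D+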